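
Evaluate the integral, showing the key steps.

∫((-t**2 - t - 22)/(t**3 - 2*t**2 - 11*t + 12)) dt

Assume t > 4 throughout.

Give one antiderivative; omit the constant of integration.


Step 1. Decompose ∫((-t**2 - t - 22)/(t**3 - 2*t**2 - 11*t + 12)) dt by partial fractions, (-t**2 - t - 22)/(t**3 - 2*t**2 - 11*t + 12) = -1/(t + 3) + 2/(t - 1) - 2/(t - 4): now ∫(-2/(t - 4)) dt + ∫(2/(t - 1)) dt + ∫(-1/(t + 3)) dt.
Step 2. Evaluate the standard form [assuming t > 4]: now -2*log(t - 4) + ∫(2/(t - 1)) dt + ∫(-1/(t + 3)) dt.
Step 3. Evaluate the standard form [assuming t > -3]: now -2*log(t - 4) - log(t + 3) + ∫(2/(t - 1)) dt.
Step 4. Evaluate the standard form [assuming t > 1]: now -2*log(t - 4) + 2*log(t - 1) - log(t + 3).
Answer: -2*log(t - 4) + 2*log(t - 1) - log(t + 3).


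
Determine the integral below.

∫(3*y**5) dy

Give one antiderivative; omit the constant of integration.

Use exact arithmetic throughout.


Answer: y**6/2.


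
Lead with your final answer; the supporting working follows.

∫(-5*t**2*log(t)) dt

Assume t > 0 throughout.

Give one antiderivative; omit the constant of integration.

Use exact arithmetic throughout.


The answer is -5*t**3*log(t)/3 + 5*t**3/9.
Step 1. Integrate ∫(-5*t**2*log(t)) dt by parts with u = log(t), dv = (-5*t**2) dt, so v = -5*t**3/3 [assuming t > 0]: now -5*t**3*log(t)/3 + ∫(5*t**2/3) dt.
Step 2. Evaluate the standard form: now -5*t**3*log(t)/3 + 5*t**3/9.
Answer: -5*t**3*log(t)/3 + 5*t**3/9.


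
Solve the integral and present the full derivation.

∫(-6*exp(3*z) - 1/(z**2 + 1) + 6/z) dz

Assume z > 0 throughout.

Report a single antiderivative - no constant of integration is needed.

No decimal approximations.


Step 1. Rewrite: now ∫(6/z) dz + ∫(-1/(z**2 + 1)) dz + ∫(-6*exp(3*z)) dz.
Step 2. Evaluate the standard form: now -atan(z) + ∫(6/z) dz + ∫(-6*exp(3*z)) dz.
Step 3. Evaluate the standard form: now -2*exp(3*z) - atan(z) + ∫(6/z) dz.
Step 4. Evaluate the standard form [assuming z > 0]: now -2*exp(3*z) + 6*log(z) - atan(z).
Answer: -2*exp(3*z) + 6*log(z) - atan(z).


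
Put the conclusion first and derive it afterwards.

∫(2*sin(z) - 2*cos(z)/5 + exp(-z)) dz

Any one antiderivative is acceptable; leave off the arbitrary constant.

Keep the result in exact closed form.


The answer is -2*sin(z)/5 - 2*cos(z) - exp(-z).
Step 1. Rewrite: now ∫(exp(-z)) dz + ∫(2*sin(z)) dz + ∫(-2*cos(z)/5) dz.
Step 2. Evaluate the standard form: now -2*cos(z) + ∫(exp(-z)) dz + ∫(-2*cos(z)/5) dz.
Step 3. Evaluate the standard form: now -2*sin(z)/5 - 2*cos(z) + ∫(exp(-z)) dz.
Step 4. Evaluate the standard form: now -2*sin(z)/5 - 2*cos(z) - exp(-z).
Answer: -2*sin(z)/5 - 2*cos(z) - exp(-z).


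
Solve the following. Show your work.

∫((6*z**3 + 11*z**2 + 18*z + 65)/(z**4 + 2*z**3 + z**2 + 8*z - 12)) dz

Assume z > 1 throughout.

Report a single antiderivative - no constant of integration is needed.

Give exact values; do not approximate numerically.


Step 1. Decompose ∫((6*z**3 + 11*z**2 + 18*z + 65)/(z**4 + 2*z**3 + z**2 + 8*z - 12)) dz by partial fractions, (6*z**3 + 11*z**2 + 18*z + 65)/(z**4 + 2*z**3 + z**2 + 8*z - 12) = -3/(z**2 + 4) + 1/(z + 3) + 5/(z - 1): now ∫(5/(z - 1)) dz + ∫(1/(z + 3)) dz + ∫(-3/(z**2 + 4)) dz.
Step 2. Evaluate the standard form [assuming z > 1]: now 5*log(z - 1) + ∫(1/(z + 3)) dz + ∫(-3/(z**2 + 4)) dz.
Step 3. Evaluate the standard form [assuming z > -3]: now 5*log(z - 1) + log(z + 3) + ∫(-3/(z**2 + 4)) dz.
Step 4. Evaluate the standard form: now 5*log(z - 1) + log(z + 3) - 3*atan(z/2)/2.
Answer: 5*log(z - 1) + log(z + 3) - 3*atan(z/2)/2.


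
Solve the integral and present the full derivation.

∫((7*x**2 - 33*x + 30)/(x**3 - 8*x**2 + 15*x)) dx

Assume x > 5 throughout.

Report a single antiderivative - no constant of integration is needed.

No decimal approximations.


Step 1. Decompose ∫((7*x**2 - 33*x + 30)/(x**3 - 8*x**2 + 15*x)) dx by partial fractions, (7*x**2 - 33*x + 30)/(x**3 - 8*x**2 + 15*x) = 1/(x - 3) + 4/(x - 5) + 2/x: now ∫(2/x) dx + ∫(4/(x - 5)) dx + ∫(1/(x - 3)) dx.
Step 2. Evaluate the standard form [assuming x > 5]: now 4*log(x - 5) + ∫(2/x) dx + ∫(1/(x - 3)) dx.
Step 3. Evaluate the standard form [assuming x > 0]: now 2*log(x) + 4*log(x - 5) + ∫(1/(x - 3)) dx.
Step 4. Evaluate the standard form [assuming x > 3]: now 2*log(x) + 4*log(x - 5) + log(x - 3).
Answer: 2*log(x) + 4*log(x - 5) + log(x - 3).


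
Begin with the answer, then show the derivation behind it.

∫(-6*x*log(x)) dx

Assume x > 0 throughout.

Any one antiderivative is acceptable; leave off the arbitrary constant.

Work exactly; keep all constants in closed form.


The answer is -3*x**2*log(x) + 3*x**2/2.
Step 1. Integrate ∫(-6*x*log(x)) dx by parts with u = log(x), dv = (-6*x) dx, so v = -3*x**2 [assuming x > 0]: now -3*x**2*log(x) + ∫(3*x) dx.
Step 2. Evaluate the standard form: now -3*x**2*log(x) + 3*x**2/2.
Answer: -3*x**2*log(x) + 3*x**2/2.


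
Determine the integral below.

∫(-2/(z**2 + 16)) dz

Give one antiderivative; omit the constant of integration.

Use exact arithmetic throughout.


Answer: -atan(z/4)/2.


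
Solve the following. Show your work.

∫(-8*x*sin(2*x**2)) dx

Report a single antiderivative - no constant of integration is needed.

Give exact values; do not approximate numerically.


Step 1. Substitute u = x**2, turning ∫(-8*x*sin(2*x**2)) dx into ∫(-4*sin(2*u)) du: now ∫(-4*sin(2*u)) du.
Step 2. Evaluate the standard form: now 2*cos(2*u).
Step 3. Substitute back u = x**2: now 2*cos(2*x**2).
Answer: 2*cos(2*x**2).


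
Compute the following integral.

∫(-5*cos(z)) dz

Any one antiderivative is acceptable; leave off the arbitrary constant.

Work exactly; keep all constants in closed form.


Answer: -5*sin(z).


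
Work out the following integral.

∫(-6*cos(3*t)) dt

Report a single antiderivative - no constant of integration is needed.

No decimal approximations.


Answer: -2*sin(3*t).


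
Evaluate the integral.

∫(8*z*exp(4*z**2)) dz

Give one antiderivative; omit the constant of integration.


Answer: exp(4*z**2).


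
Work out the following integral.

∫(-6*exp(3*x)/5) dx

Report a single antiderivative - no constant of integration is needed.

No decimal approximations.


Answer: -2*exp(3*x)/5.


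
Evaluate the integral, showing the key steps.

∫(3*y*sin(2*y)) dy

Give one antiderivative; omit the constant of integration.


Step 1. Integrate ∫(3*y*sin(2*y)) dy by parts with u = y, dv = (3*sin(2*y)) dy, so v = -3*cos(2*y)/2: now -3*y*cos(2*y)/2 + ∫(3*cos(2*y)/2) dy.
Step 2. Evaluate the standard form: now -3*y*cos(2*y)/2 + 3*sin(2*y)/4.
Answer: -3*y*cos(2*y)/2 + 3*sin(2*y)/4.


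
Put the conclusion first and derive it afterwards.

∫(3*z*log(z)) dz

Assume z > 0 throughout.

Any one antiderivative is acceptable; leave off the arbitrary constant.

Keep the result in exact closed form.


The answer is 3*z**2*log(z)/2 - 3*z**2/4.
Step 1. Integrate ∫(3*z*log(z)) dz by parts with u = log(z), dv = (3*z) dz, so v = 3*z**2/2 [assuming z > 0]: now 3*z**2*log(z)/2 + ∫(-3*z/2) dz.
Step 2. Evaluate the standard form: now 3*z**2*log(z)/2 - 3*z**2/4.
Answer: 3*z**2*log(z)/2 - 3*z**2/4.


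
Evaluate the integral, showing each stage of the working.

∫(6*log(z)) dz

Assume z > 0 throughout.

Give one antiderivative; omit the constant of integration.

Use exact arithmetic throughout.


Step 1. Integrate ∫(6*log(z)) dz by parts with u = log(z), dv = (6) dz, so v = 6*z [assuming z > 0]: now 6*z*log(z) + ∫(-6) dz.
Step 2. Evaluate the standard form: now 6*z*log(z) - 6*z.
Answer: 6*z*log(z) - 6*z.


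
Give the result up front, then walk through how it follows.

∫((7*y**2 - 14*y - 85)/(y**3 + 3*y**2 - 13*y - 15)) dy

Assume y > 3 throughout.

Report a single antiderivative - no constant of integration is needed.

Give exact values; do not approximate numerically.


The answer is -2*log(y - 3) + 4*log(y + 1) + 5*log(y + 5).
Step 1. Decompose ∫((7*y**2 - 14*y - 85)/(y**3 + 3*y**2 - 13*y - 15)) dy by partial fractions, (7*y**2 - 14*y - 85)/(y**3 + 3*y**2 - 13*y - 15) = 5/(y + 5) + 4/(y + 1) - 2/(y - 3): now ∫(-2/(y - 3)) dy + ∫(4/(y + 1)) dy + ∫(5/(y + 5)) dy.
Step 2. Evaluate the standard form [assuming y > 3]: now -2*log(y - 3) + ∫(4/(y + 1)) dy + ∫(5/(y + 5)) dy.
Step 3. Evaluate the standard form [assuming y > -1]: now -2*log(y - 3) + 4*log(y + 1) + ∫(5/(y + 5)) dy.
Step 4. Evaluate the standard form [assuming y > -5]: now -2*log(y - 3) + 4*log(y + 1) + 5*log(y + 5).
Answer: -2*log(y - 3) + 4*log(y + 1) + 5*log(y + 5).


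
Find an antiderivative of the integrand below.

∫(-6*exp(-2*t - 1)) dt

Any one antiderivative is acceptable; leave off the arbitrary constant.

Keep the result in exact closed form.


Answer: 3*exp(-2*t - 1).


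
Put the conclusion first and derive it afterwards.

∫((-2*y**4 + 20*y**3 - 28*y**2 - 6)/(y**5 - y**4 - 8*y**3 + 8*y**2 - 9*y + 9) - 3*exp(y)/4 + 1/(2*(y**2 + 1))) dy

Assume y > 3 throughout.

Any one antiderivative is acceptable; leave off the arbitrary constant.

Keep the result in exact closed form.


The answer is -3*exp(y)/4 + log(y - 3) + log(y - 1) - 4*log(y + 3) + 5*atan(y)/2.
Step 1. Rewrite: now ∫((-2*y**4 + 20*y**3 - 28*y**2 - 6)/(y**5 - y**4 - 8*y**3 + 8*y**2 - 9*y + 9)) dy + ∫(1/(2*(y**2 + 1))) dy + ∫(-3*exp(y)/4) dy.
Step 2. Evaluate the standard form: now -3*exp(y)/4 + ∫((-2*y**4 + 20*y**3 - 28*y**2 - 6)/(y**5 - y**4 - 8*y**3 + 8*y**2 - 9*y + 9)) dy + ∫(1/(2*(y**2 + 1))) dy.
Step 3. Decompose ∫((-2*y**4 + 20*y**3 - 28*y**2 - 6)/(y**5 - y**4 - 8*y**3 + 8*y**2 - 9*y + 9)) dy by partial fractions, (-2*y**4 + 20*y**3 - 28*y**2 - 6)/(y**5 - y**4 - 8*y**3 + 8*y**2 - 9*y + 9) = 2/(y**2 + 1) - 4/(y + 3) + 1/(y - 1) + 1/(y - 3): now -3*exp(y)/4 + ∫(1/(y - 3)) dy + ∫(1/(y - 1)) dy + ∫(-4/(y + 3)) dy + ∫(1/(2*(y**2 + 1))) dy + ∫(2/(y**2 + 1)) dy.
Step 4. Evaluate the standard form [assuming y > 1]: now -3*exp(y)/4 + log(y - 1) + ∫(1/(y - 3)) dy + ∫(-4/(y + 3)) dy + ∫(1/(2*(y**2 + 1))) dy + ∫(2/(y**2 + 1)) dy.
Step 5. Evaluate the standard form [assuming y > -3]: now -3*exp(y)/4 + log(y - 1) - 4*log(y + 3) + ∫(1/(y - 3)) dy + ∫(1/(2*(y**2 + 1))) dy + ∫(2/(y**2 + 1)) dy.
Step 6. Evaluate the standard form [assuming y > 3]: now -3*exp(y)/4 + log(y - 3) + log(y - 1) - 4*log(y + 3) + ∫(1/(2*(y**2 + 1))) dy + ∫(2/(y**2 + 1)) dy.
Step 7. Evaluate the standard form: now -3*exp(y)/4 + log(y - 3) + log(y - 1) - 4*log(y + 3) + 2*atan(y) + ∫(1/(2*(y**2 + 1))) dy.
Step 8. Evaluate the standard form: now -3*exp(y)/4 + log(y - 3) + log(y - 1) - 4*log(y + 3) + 5*atan(y)/2.
Answer: -3*exp(y)/4 + log(y - 3) + log(y - 1) - 4*log(y + 3) + 5*atan(y)/2.


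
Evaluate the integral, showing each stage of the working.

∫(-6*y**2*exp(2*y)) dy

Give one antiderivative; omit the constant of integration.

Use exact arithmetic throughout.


Step 1. Integrate ∫(-6*y**2*exp(2*y)) dy by parts with u = y**2, dv = (-6*exp(2*y)) dy, so v = -3*exp(2*y): now -3*y**2*exp(2*y) + ∫(6*y*exp(2*y)) dy.
Step 2. Integrate ∫(6*y*exp(2*y)) dy by parts with u = y, dv = (6*exp(2*y)) dy, so v = 3*exp(2*y): now -3*y**2*exp(2*y) + 3*y*exp(2*y) + ∫(-3*exp(2*y)) dy.
Step 3. Evaluate the standard form: now -3*y**2*exp(2*y) + 3*y*exp(2*y) - 3*exp(2*y)/2.
Answer: -3*y**2*exp(2*y) + 3*y*exp(2*y) - 3*exp(2*y)/2.


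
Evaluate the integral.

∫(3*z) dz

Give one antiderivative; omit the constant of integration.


Answer: 3*z**2/2.


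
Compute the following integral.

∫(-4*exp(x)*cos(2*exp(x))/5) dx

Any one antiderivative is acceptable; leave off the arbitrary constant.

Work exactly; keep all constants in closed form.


Answer: -2*sin(2*exp(x))/5.


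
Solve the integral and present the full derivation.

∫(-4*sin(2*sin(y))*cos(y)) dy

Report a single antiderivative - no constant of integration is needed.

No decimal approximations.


Step 1. Substitute u = sin(y), turning ∫(-4*sin(2*sin(y))*cos(y)) dy into ∫(-4*sin(2*u)) du: now ∫(-4*sin(2*u)) du.
Step 2. Evaluate the standard form: now 2*cos(2*u).
Step 3. Substitute back u = sin(y): now 2*cos(2*sin(y)).
Answer: 2*cos(2*sin(y)).


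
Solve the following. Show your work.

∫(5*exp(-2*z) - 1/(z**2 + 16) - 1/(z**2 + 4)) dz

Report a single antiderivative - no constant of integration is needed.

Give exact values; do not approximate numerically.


Step 1. Rewrite: now ∫(-1/(z**2 + 4)) dz + ∫(-1/(z**2 + 16)) dz + ∫(5*exp(-2*z)) dz.
Step 2. Evaluate the standard form: now -atan(z/2)/2 + ∫(-1/(z**2 + 16)) dz + ∫(5*exp(-2*z)) dz.
Step 3. Evaluate the standard form: now -atan(z/4)/4 - atan(z/2)/2 + ∫(5*exp(-2*z)) dz.
Step 4. Evaluate the standard form: now -atan(z/4)/4 - atan(z/2)/2 - 5*exp(-2*z)/2.
Answer: -atan(z/4)/4 - atan(z/2)/2 - 5*exp(-2*z)/2.


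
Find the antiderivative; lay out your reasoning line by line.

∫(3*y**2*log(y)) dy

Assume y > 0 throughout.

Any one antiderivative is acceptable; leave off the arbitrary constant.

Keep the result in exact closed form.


Step 1. Integrate ∫(3*y**2*log(y)) dy by parts with u = log(y), dv = (3*y**2) dy, so v = y**3 [assuming y > 0]: now y**3*log(y) + ∫(-y**2) dy.
Step 2. Evaluate the standard form: now y**3*log(y) - y**3/3.
Answer: y**3*log(y) - y**3/3.


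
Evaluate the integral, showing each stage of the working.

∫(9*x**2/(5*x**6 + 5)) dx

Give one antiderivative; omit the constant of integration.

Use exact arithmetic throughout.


Step 1. Substitute u = x**3, turning ∫(9*x**2/(5*x**6 + 5)) dx into ∫(3/(5*(u**2 + 1))) du: now ∫(3/(5*(u**2 + 1))) du.
Step 2. Evaluate the standard form: now 3*atan(u)/5.
Step 3. Substitute back u = x**3: now 3*atan(x**3)/5.
Answer: 3*atan(x**3)/5.


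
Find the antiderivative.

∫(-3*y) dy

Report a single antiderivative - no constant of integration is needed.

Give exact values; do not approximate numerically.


Answer: -3*y**2/2.


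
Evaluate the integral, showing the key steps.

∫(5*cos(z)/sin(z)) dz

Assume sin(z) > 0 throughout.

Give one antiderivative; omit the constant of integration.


Step 1. Substitute u = sin(z), turning ∫(5*cos(z)/sin(z)) dz into ∫(5/u) du: now ∫(5/u) du.
Step 2. Evaluate the standard form [assuming u > 0]: now 5*log(u).
Step 3. Substitute back u = sin(z): now 5*log(sin(z)).
Answer: 5*log(sin(z)).


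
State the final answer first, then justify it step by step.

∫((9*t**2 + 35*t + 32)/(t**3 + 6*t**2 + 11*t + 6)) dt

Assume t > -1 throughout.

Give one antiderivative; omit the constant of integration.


The answer is 3*log(t + 1) + 2*log(t + 2) + 4*log(t + 3).
Step 1. Decompose ∫((9*t**2 + 35*t + 32)/(t**3 + 6*t**2 + 11*t + 6)) dt by partial fractions, (9*t**2 + 35*t + 32)/(t**3 + 6*t**2 + 11*t + 6) = 4/(t + 3) + 2/(t + 2) + 3/(t + 1): now ∫(3/(t + 1)) dt + ∫(2/(t + 2)) dt + ∫(4/(t + 3)) dt.
Step 2. Evaluate the standard form [assuming t > -1]: now 3*log(t + 1) + ∫(2/(t + 2)) dt + ∫(4/(t + 3)) dt.
Step 3. Evaluate the standard form [assuming t > -3]: now 3*log(t + 1) + 4*log(t + 3) + ∫(2/(t + 2)) dt.
Step 4. Evaluate the standard form [assuming t > -2]: now 3*log(t + 1) + 2*log(t + 2) + 4*log(t + 3).
Answer: 3*log(t + 1) + 2*log(t + 2) + 4*log(t + 3).


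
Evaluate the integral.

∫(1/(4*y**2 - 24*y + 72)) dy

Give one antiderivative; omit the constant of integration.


Answer: atan(y/3 - 1)/12.


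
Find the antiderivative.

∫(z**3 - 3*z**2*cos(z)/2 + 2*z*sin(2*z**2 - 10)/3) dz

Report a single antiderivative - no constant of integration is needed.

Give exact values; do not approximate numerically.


Answer: z**4/4 - 3*z**2*sin(z)/2 - 3*z*cos(z) + 3*sin(z) - cos(2*z**2 - 10)/6.


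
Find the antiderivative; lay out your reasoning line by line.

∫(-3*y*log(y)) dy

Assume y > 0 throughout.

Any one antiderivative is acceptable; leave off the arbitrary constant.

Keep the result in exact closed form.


Step 1. Integrate ∫(-3*y*log(y)) dy by parts with u = log(y), dv = (-3*y) dy, so v = -3*y**2/2 [assuming y > 0]: now -3*y**2*log(y)/2 + ∫(3*y/2) dy.
Step 2. Evaluate the standard form: now -3*y**2*log(y)/2 + 3*y**2/4.
Answer: -3*y**2*log(y)/2 + 3*y**2/4.


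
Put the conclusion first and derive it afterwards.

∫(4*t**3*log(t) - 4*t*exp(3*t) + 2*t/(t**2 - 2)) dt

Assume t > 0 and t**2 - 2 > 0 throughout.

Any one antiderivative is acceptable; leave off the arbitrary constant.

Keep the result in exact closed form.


The answer is t**4*log(t) - t**4/4 - 4*t*exp(3*t)/3 + 4*exp(3*t)/9 + log(t**2 - 2).
Step 1. Rewrite: now ∫(2*t/(t**2 - 2)) dt + ∫(-4*t*exp(3*t)) dt + ∫(4*t**3*log(t)) dt.
Step 2. Substitute u = t**2 - 2, turning ∫(2*t/(t**2 - 2)) dt into ∫(1/u) du: now ∫(1/u) du + ∫(-4*t*exp(3*t)) dt + ∫(4*t**3*log(t)) dt.
Step 3. Evaluate the standard form [assuming u > 0]: now log(u) + ∫(-4*t*exp(3*t)) dt + ∫(4*t**3*log(t)) dt.
Step 4. Substitute back u = t**2 - 2: now log(t**2 - 2) + ∫(-4*t*exp(3*t)) dt + ∫(4*t**3*log(t)) dt.
Step 5. Integrate ∫(4*t**3*log(t)) dt by parts with u = log(t), dv = (4*t**3) dt, so v = t**4 [assuming t > 0]: now t**4*log(t) + log(t**2 - 2) + ∫(-t**3) dt + ∫(-4*t*exp(3*t)) dt.
Step 6. Evaluate the standard form: now t**4*log(t) - t**4/4 + log(t**2 - 2) + ∫(-4*t*exp(3*t)) dt.
Step 7. Integrate ∫(-4*t*exp(3*t)) dt by parts with u = t, dv = (-4*exp(3*t)) dt, so v = -4*exp(3*t)/3: now t**4*log(t) - t**4/4 - 4*t*exp(3*t)/3 + log(t**2 - 2) + ∫(4*exp(3*t)/3) dt.
Step 8. Evaluate the standard form: now t**4*log(t) - t**4/4 - 4*t*exp(3*t)/3 + 4*exp(3*t)/9 + log(t**2 - 2).
Answer: t**4*log(t) - t**4/4 - 4*t*exp(3*t)/3 + 4*exp(3*t)/9 + log(t**2 - 2).


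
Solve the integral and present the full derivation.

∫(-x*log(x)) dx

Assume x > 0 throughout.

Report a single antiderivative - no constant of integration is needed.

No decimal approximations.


Step 1. Integrate ∫(-x*log(x)) dx by parts with u = log(x), dv = (-x) dx, so v = -x**2/2 [assuming x > 0]: now -x**2*log(x)/2 + ∫(x/2) dx.
Step 2. Evaluate the standard form: now -x**2*log(x)/2 + x**2/4.
Answer: -x**2*log(x)/2 + x**2/4.


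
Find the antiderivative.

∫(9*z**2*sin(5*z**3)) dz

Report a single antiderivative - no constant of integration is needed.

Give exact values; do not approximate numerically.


Answer: -3*cos(5*z**3)/5.


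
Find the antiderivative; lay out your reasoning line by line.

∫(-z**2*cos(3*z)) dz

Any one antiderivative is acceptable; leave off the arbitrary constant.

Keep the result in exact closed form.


Step 1. Integrate ∫(-z**2*cos(3*z)) dz by parts with u = z**2, dv = (-cos(3*z)) dz, so v = -sin(3*z)/3: now -z**2*sin(3*z)/3 + ∫(2*z*sin(3*z)/3) dz.
Step 2. Integrate ∫(2*z*sin(3*z)/3) dz by parts with u = z, dv = (2*sin(3*z)/3) dz, so v = -2*cos(3*z)/9: now -z**2*sin(3*z)/3 - 2*z*cos(3*z)/9 + ∫(2*cos(3*z)/9) dz.
Step 3. Evaluate the standard form: now -z**2*sin(3*z)/3 - 2*z*cos(3*z)/9 + 2*sin(3*z)/27.
Answer: -z**2*sin(3*z)/3 - 2*z*cos(3*z)/9 + 2*sin(3*z)/27.


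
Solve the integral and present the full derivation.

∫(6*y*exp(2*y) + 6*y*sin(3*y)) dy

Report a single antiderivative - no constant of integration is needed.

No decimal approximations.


Step 1. Rewrite: now ∫(6*y*exp(2*y)) dy + ∫(6*y*sin(3*y)) dy.
Step 2. Integrate ∫(6*y*sin(3*y)) dy by parts with u = y, dv = (6*sin(3*y)) dy, so v = -2*cos(3*y): now -2*y*cos(3*y) + ∫(6*y*exp(2*y)) dy + ∫(2*cos(3*y)) dy.
Step 3. Evaluate the standard form: now -2*y*cos(3*y) + 2*sin(3*y)/3 + ∫(6*y*exp(2*y)) dy.
Step 4. Integrate ∫(6*y*exp(2*y)) dy by parts with u = y, dv = (6*exp(2*y)) dy, so v = 3*exp(2*y): now 3*y*exp(2*y) - 2*y*cos(3*y) + 2*sin(3*y)/3 + ∫(-3*exp(2*y)) dy.
Step 5. Evaluate the standard form: now 3*y*exp(2*y) - 2*y*cos(3*y) - 3*exp(2*y)/2 + 2*sin(3*y)/3.
Answer: 3*y*exp(2*y) - 2*y*cos(3*y) - 3*exp(2*y)/2 + 2*sin(3*y)/3.


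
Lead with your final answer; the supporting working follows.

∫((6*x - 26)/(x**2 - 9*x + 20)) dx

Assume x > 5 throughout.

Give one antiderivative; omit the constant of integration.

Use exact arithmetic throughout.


The answer is 4*log(x - 5) + 2*log(x - 4).
Step 1. Decompose ∫((6*x - 26)/(x**2 - 9*x + 20)) dx by partial fractions, (6*x - 26)/(x**2 - 9*x + 20) = 2/(x - 4) + 4/(x - 5): now ∫(4/(x - 5)) dx + ∫(2/(x - 4)) dx.
Step 2. Evaluate the standard form [assuming x > 4]: now 2*log(x - 4) + ∫(4/(x - 5)) dx.
Step 3. Evaluate the standard form [assuming x > 5]: now 4*log(x - 5) + 2*log(x - 4).
Answer: 4*log(x - 5) + 2*log(x - 4).


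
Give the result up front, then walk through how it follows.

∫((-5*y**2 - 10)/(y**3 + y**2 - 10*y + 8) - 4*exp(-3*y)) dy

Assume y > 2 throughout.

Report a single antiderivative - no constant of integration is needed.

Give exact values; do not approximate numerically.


The answer is -5*log(y - 2) + 3*log(y - 1) - 3*log(y + 4) + 4*exp(-3*y)/3.
Step 1. Rewrite: now ∫((-5*y**2 - 10)/(y**3 + y**2 - 10*y + 8)) dy + ∫(-4*exp(-3*y)) dy.
Step 2. Evaluate the standard form: now ∫((-5*y**2 - 10)/(y**3 + y**2 - 10*y + 8)) dy + 4*exp(-3*y)/3.
Step 3. Decompose ∫((-5*y**2 - 10)/(y**3 + y**2 - 10*y + 8)) dy by partial fractions, (-5*y**2 - 10)/(y**3 + y**2 - 10*y + 8) = -3/(y + 4) + 3/(y - 1) - 5/(y - 2): now ∫(-5/(y - 2)) dy + ∫(3/(y - 1)) dy + ∫(-3/(y + 4)) dy + 4*exp(-3*y)/3.
Step 4. Evaluate the standard form [assuming y > 2]: now -5*log(y - 2) + ∫(3/(y - 1)) dy + ∫(-3/(y + 4)) dy + 4*exp(-3*y)/3.
Step 5. Evaluate the standard form [assuming y > -4]: now -5*log(y - 2) - 3*log(y + 4) + ∫(3/(y - 1)) dy + 4*exp(-3*y)/3.
Step 6. Evaluate the standard form [assuming y > 1]: now -5*log(y - 2) + 3*log(y - 1) - 3*log(y + 4) + 4*exp(-3*y)/3.
Answer: -5*log(y - 2) + 3*log(y - 1) - 3*log(y + 4) + 4*exp(-3*y)/3.


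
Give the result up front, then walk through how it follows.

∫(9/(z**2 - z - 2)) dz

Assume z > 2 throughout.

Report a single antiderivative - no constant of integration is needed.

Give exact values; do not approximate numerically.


The answer is 3*log(z - 2) - 3*log(z + 1).
Step 1. Decompose ∫(9/(z**2 - z - 2)) dz by partial fractions, 9/(z**2 - z - 2) = -3/(z + 1) + 3/(z - 2): now ∫(3/(z - 2)) dz + ∫(-3/(z + 1)) dz.
Step 2. Evaluate the standard form [assuming z > 2]: now 3*log(z - 2) + ∫(-3/(z + 1)) dz.
Step 3. Evaluate the standard form [assuming z > -1]: now 3*log(z - 2) - 3*log(z + 1).
Answer: 3*log(z - 2) - 3*log(z + 1).


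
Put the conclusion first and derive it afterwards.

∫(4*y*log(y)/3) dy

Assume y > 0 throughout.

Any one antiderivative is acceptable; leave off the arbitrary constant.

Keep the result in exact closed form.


The answer is 2*y**2*log(y)/3 - y**2/3.
Step 1. Integrate ∫(4*y*log(y)/3) dy by parts with u = log(y), dv = (4*y/3) dy, so v = 2*y**2/3 [assuming y > 0]: now 2*y**2*log(y)/3 + ∫(-2*y/3) dy.
Step 2. Evaluate the standard form: now 2*y**2*log(y)/3 - y**2/3.
Answer: 2*y**2*log(y)/3 - y**2/3.


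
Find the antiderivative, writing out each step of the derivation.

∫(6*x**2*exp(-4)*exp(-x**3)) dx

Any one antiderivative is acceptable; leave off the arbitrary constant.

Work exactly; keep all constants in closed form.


Step 1. Substitute u = x**3 + 4, turning ∫(6*x**2*exp(-4)*exp(-x**3)) dx into ∫(2*exp(-u)) du: now ∫(2*exp(-u)) du.
Step 2. Evaluate the standard form: now -2*exp(-u).
Step 3. Substitute back u = x**3 + 4: now -2*exp(-x**3 - 4).
Answer: -2*exp(-x**3 - 4).


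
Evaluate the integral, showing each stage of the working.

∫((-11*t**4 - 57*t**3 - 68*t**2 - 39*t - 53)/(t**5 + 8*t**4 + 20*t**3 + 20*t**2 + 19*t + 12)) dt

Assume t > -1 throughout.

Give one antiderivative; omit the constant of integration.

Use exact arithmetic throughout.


Step 1. Decompose ∫((-11*t**4 - 57*t**3 - 68*t**2 - 39*t - 53)/(t**5 + 8*t**4 + 20*t**3 + 20*t**2 + 19*t + 12)) dt by partial fractions, (-11*t**4 - 57*t**3 - 68*t**2 - 39*t - 53)/(t**5 + 8*t**4 + 20*t**3 + 20*t**2 + 19*t + 12) = 1/(t**2 + 1) - 3/(t + 4) - 5/(t + 3) - 3/(t + 1): now ∫(-3/(t + 1)) dt + ∫(-5/(t + 3)) dt + ∫(-3/(t + 4)) dt + ∫(1/(t**2 + 1)) dt.
Step 2. Evaluate the standard form [assuming t > -3]: now -5*log(t + 3) + ∫(-3/(t + 1)) dt + ∫(-3/(t + 4)) dt + ∫(1/(t**2 + 1)) dt.
Step 3. Evaluate the standard form [assuming t > -4]: now -5*log(t + 3) - 3*log(t + 4) + ∫(-3/(t + 1)) dt + ∫(1/(t**2 + 1)) dt.
Step 4. Evaluate the standard form [assuming t > -1]: now -3*log(t + 1) - 5*log(t + 3) - 3*log(t + 4) + ∫(1/(t**2 + 1)) dt.
Step 5. Evaluate the standard form: now -3*log(t + 1) - 5*log(t + 3) - 3*log(t + 4) + atan(t).
Answer: -3*log(t + 1) - 5*log(t + 3) - 3*log(t + 4) + atan(t).


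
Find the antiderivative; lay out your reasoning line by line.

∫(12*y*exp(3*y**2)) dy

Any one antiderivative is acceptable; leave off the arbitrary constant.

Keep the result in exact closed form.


Step 1. Substitute u = y**2, turning ∫(12*y*exp(3*y**2)) dy into ∫(6*exp(3*u)) du: now ∫(6*exp(3*u)) du.
Step 2. Evaluate the standard form: now 2*exp(3*u).
Step 3. Substitute back u = y**2: now 2*exp(3*y**2).
Answer: 2*exp(3*y**2).


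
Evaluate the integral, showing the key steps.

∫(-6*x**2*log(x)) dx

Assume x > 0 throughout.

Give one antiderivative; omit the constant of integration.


Step 1. Integrate ∫(-6*x**2*log(x)) dx by parts with u = log(x), dv = (-6*x**2) dx, so v = -2*x**3 [assuming x > 0]: now -2*x**3*log(x) + ∫(2*x**2) dx.
Step 2. Evaluate the standard form: now -2*x**3*log(x) + 2*x**3/3.
Answer: -2*x**3*log(x) + 2*x**3/3.


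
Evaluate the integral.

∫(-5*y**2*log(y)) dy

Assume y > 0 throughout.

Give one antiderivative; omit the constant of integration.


Answer: -5*y**3*log(y)/3 + 5*y**3/9.


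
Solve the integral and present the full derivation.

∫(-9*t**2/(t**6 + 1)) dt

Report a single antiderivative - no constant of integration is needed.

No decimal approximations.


Step 1. Substitute u = t**3, turning ∫(-9*t**2/(t**6 + 1)) dt into ∫(-3/(u**2 + 1)) du: now ∫(-3/(u**2 + 1)) du.
Step 2. Evaluate the standard form: now -3*atan(u).
Step 3. Substitute back u = t**3: now -3*atan(t**3).
Answer: -3*atan(t**3).


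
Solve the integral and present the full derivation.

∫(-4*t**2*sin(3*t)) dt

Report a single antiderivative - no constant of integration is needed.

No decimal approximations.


Step 1. Integrate ∫(-4*t**2*sin(3*t)) dt by parts with u = t**2, dv = (-4*sin(3*t)) dt, so v = 4*cos(3*t)/3: now 4*t**2*cos(3*t)/3 + ∫(-8*t*cos(3*t)/3) dt.
Step 2. Integrate ∫(-8*t*cos(3*t)/3) dt by parts with u = t, dv = (-8*cos(3*t)/3) dt, so v = -8*sin(3*t)/9: now 4*t**2*cos(3*t)/3 - 8*t*sin(3*t)/9 + ∫(8*sin(3*t)/9) dt.
Step 3. Evaluate the standard form: now 4*t**2*cos(3*t)/3 - 8*t*sin(3*t)/9 - 8*cos(3*t)/27.
Answer: 4*t**2*cos(3*t)/3 - 8*t*sin(3*t)/9 - 8*cos(3*t)/27.


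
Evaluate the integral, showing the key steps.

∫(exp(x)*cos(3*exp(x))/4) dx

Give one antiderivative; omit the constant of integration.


Step 1. Substitute u = exp(x), turning ∫(exp(x)*cos(3*exp(x))/4) dx into ∫(cos(3*u)/4) du: now ∫(cos(3*u)/4) du.
Step 2. Evaluate the standard form: now sin(3*u)/12.
Step 3. Substitute back u = exp(x): now sin(3*exp(x))/12.
Answer: sin(3*exp(x))/12.


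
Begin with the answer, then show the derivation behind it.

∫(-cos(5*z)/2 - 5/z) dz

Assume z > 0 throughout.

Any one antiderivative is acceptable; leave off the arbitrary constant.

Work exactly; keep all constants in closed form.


The answer is -5*log(z) - sin(5*z)/10.
Step 1. Rewrite: now ∫(-5/z) dz + ∫(-cos(5*z)/2) dz.
Step 2. Evaluate the standard form [assuming z > 0]: now -5*log(z) + ∫(-cos(5*z)/2) dz.
Step 3. Evaluate the standard form: now -5*log(z) - sin(5*z)/10.
Answer: -5*log(z) - sin(5*z)/10.


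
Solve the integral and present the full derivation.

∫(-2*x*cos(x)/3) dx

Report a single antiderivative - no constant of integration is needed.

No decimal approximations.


Step 1. Integrate ∫(-2*x*cos(x)/3) dx by parts with u = x, dv = (-2*cos(x)/3) dx, so v = -2*sin(x)/3: now -2*x*sin(x)/3 + ∫(2*sin(x)/3) dx.
Step 2. Evaluate the standard form: now -2*x*sin(x)/3 - 2*cos(x)/3.
Answer: -2*x*sin(x)/3 - 2*cos(x)/3.


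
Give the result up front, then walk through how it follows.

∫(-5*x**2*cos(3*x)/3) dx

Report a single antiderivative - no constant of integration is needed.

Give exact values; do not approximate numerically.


The answer is -5*x**2*sin(3*x)/9 - 10*x*cos(3*x)/27 + 10*sin(3*x)/81.
Step 1. Integrate ∫(-5*x**2*cos(3*x)/3) dx by parts with u = x**2, dv = (-5*cos(3*x)/3) dx, so v = -5*sin(3*x)/9: now -5*x**2*sin(3*x)/9 + ∫(10*x*sin(3*x)/9) dx.
Step 2. Integrate ∫(10*x*sin(3*x)/9) dx by parts with u = x, dv = (10*sin(3*x)/9) dx, so v = -10*cos(3*x)/27: now -5*x**2*sin(3*x)/9 - 10*x*cos(3*x)/27 + ∫(10*cos(3*x)/27) dx.
Step 3. Evaluate the standard form: now -5*x**2*sin(3*x)/9 - 10*x*cos(3*x)/27 + 10*sin(3*x)/81.
Answer: -5*x**2*sin(3*x)/9 - 10*x*cos(3*x)/27 + 10*sin(3*x)/81.


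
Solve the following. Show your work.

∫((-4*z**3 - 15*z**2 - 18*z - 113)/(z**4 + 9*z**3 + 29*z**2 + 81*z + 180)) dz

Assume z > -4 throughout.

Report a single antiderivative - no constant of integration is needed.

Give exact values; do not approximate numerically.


Step 1. Decompose ∫((-4*z**3 - 15*z**2 - 18*z - 113)/(z**4 + 9*z**3 + 29*z**2 + 81*z + 180)) dz by partial fractions, (-4*z**3 - 15*z**2 - 18*z - 113)/(z**4 + 9*z**3 + 29*z**2 + 81*z + 180) = 2/(z**2 + 9) - 3/(z + 5) - 1/(z + 4): now ∫(-1/(z + 4)) dz + ∫(-3/(z + 5)) dz + ∫(2/(z**2 + 9)) dz.
Step 2. Evaluate the standard form [assuming z > -5]: now -3*log(z + 5) + ∫(-1/(z + 4)) dz + ∫(2/(z**2 + 9)) dz.
Step 3. Evaluate the standard form [assuming z > -4]: now -log(z + 4) - 3*log(z + 5) + ∫(2/(z**2 + 9)) dz.
Step 4. Evaluate the standard form: now -log(z + 4) - 3*log(z + 5) + 2*atan(z/3)/3.
Answer: -log(z + 4) - 3*log(z + 5) + 2*atan(z/3)/3.


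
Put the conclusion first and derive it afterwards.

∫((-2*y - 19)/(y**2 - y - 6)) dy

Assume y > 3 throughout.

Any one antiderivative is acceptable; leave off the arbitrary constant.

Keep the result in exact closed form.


The answer is -5*log(y - 3) + 3*log(y + 2).
Step 1. Decompose ∫((-2*y - 19)/(y**2 - y - 6)) dy by partial fractions, (-2*y - 19)/(y**2 - y - 6) = 3/(y + 2) - 5/(y - 3): now ∫(-5/(y - 3)) dy + ∫(3/(y + 2)) dy.
Step 2. Evaluate the standard form [assuming y > 3]: now -5*log(y - 3) + ∫(3/(y + 2)) dy.
Step 3. Evaluate the standard form [assuming y > -2]: now -5*log(y - 3) + 3*log(y + 2).
Answer: -5*log(y - 3) + 3*log(y + 2).


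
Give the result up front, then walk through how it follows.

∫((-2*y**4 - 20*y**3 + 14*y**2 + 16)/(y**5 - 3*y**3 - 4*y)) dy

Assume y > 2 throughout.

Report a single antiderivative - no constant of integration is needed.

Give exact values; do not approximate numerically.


The answer is -4*log(y) - 3*log(y - 2) + 5*log(y + 2) - 4*atan(y).
Step 1. Decompose ∫((-2*y**4 - 20*y**3 + 14*y**2 + 16)/(y**5 - 3*y**3 - 4*y)) dy by partial fractions, (-2*y**4 - 20*y**3 + 14*y**2 + 16)/(y**5 - 3*y**3 - 4*y) = -4/(y**2 + 1) + 5/(y + 2) - 3/(y - 2) - 4/y: now ∫(-4/y) dy + ∫(-3/(y - 2)) dy + ∫(5/(y + 2)) dy + ∫(-4/(y**2 + 1)) dy.
Step 2. Evaluate the standard form [assuming y > 0]: now -4*log(y) + ∫(-3/(y - 2)) dy + ∫(5/(y + 2)) dy + ∫(-4/(y**2 + 1)) dy.
Step 3. Evaluate the standard form [assuming y > 2]: now -4*log(y) - 3*log(y - 2) + ∫(5/(y + 2)) dy + ∫(-4/(y**2 + 1)) dy.
Step 4. Evaluate the standard form [assuming y > -2]: now -4*log(y) - 3*log(y - 2) + 5*log(y + 2) + ∫(-4/(y**2 + 1)) dy.
Step 5. Evaluate the standard form: now -4*log(y) - 3*log(y - 2) + 5*log(y + 2) - 4*atan(y).
Answer: -4*log(y) - 3*log(y - 2) + 5*log(y + 2) - 4*atan(y).


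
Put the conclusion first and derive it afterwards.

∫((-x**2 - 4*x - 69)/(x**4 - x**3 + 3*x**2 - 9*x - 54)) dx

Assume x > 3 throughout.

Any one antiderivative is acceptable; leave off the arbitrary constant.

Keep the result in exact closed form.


The answer is -log(x - 3) + log(x + 2) + 4*atan(x/3)/3.
Step 1. Decompose ∫((-x**2 - 4*x - 69)/(x**4 - x**3 + 3*x**2 - 9*x - 54)) dx by partial fractions, (-x**2 - 4*x - 69)/(x**4 - x**3 + 3*x**2 - 9*x - 54) = 4/(x**2 + 9) + 1/(x + 2) - 1/(x - 3): now ∫(-1/(x - 3)) dx + ∫(1/(x + 2)) dx + ∫(4/(x**2 + 9)) dx.
Step 2. Evaluate the standard form [assuming x > -2]: now log(x + 2) + ∫(-1/(x - 3)) dx + ∫(4/(x**2 + 9)) dx.
Step 3. Evaluate the standard form [assuming x > 3]: now -log(x - 3) + log(x + 2) + ∫(4/(x**2 + 9)) dx.
Step 4. Evaluate the standard form: now -log(x - 3) + log(x + 2) + 4*atan(x/3)/3.
Answer: -log(x - 3) + log(x + 2) + 4*atan(x/3)/3.


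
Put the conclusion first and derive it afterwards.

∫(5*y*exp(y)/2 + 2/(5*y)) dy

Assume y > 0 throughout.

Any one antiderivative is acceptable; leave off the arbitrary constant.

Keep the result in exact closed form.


The answer is 5*y*exp(y)/2 - 5*exp(y)/2 + 2*log(y)/5.
Step 1. Rewrite: now ∫(2/(5*y)) dy + ∫(5*y*exp(y)/2) dy.
Step 2. Integrate ∫(5*y*exp(y)/2) dy by parts with u = y, dv = (5*exp(y)/2) dy, so v = 5*exp(y)/2: now 5*y*exp(y)/2 + ∫(2/(5*y)) dy + ∫(-5*exp(y)/2) dy.
Step 3. Evaluate the standard form: now 5*y*exp(y)/2 - 5*exp(y)/2 + ∫(2/(5*y)) dy.
Step 4. Evaluate the standard form [assuming y > 0]: now 5*y*exp(y)/2 - 5*exp(y)/2 + 2*log(y)/5.
Answer: 5*y*exp(y)/2 - 5*exp(y)/2 + 2*log(y)/5.


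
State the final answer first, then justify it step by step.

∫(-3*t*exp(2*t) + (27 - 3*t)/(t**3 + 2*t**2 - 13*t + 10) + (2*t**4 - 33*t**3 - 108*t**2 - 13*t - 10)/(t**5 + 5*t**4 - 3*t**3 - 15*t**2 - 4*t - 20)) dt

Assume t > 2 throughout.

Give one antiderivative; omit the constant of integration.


The answer is -3*t*exp(2*t)/2 + 3*exp(2*t)/4 - 2*log(t - 2) - 4*log(t - 1) + 2*log(t + 2) + 6*log(t + 5) - 4*atan(t).
Step 1. Rewrite: now ∫(-3*t*exp(2*t)) dt + ∫((27 - 3*t)/(t**3 + 2*t**2 - 13*t + 10)) dt + ∫((2*t**4 - 33*t**3 - 108*t**2 - 13*t - 10)/(t**5 + 5*t**4 - 3*t**3 - 15*t**2 - 4*t - 20)) dt.
Step 2. Decompose ∫((2*t**4 - 33*t**3 - 108*t**2 - 13*t - 10)/(t**5 + 5*t**4 - 3*t**3 - 15*t**2 - 4*t - 20)) dt by partial fractions, (2*t**4 - 33*t**3 - 108*t**2 - 13*t - 10)/(t**5 + 5*t**4 - 3*t**3 - 15*t**2 - 4*t - 20) = -4/(t**2 + 1) + 5/(t + 5) + 2/(t + 2) - 5/(t - 2): now ∫(-3*t*exp(2*t)) dt + ∫((27 - 3*t)/(t**3 + 2*t**2 - 13*t + 10)) dt + ∫(-5/(t - 2)) dt + ∫(2/(t + 2)) dt + ∫(5/(t + 5)) dt + ∫(-4/(t**2 + 1)) dt.
Step 3. Evaluate the standard form [assuming t > -2]: now 2*log(t + 2) + ∫(-3*t*exp(2*t)) dt + ∫((27 - 3*t)/(t**3 + 2*t**2 - 13*t + 10)) dt + ∫(-5/(t - 2)) dt + ∫(5/(t + 5)) dt + ∫(-4/(t**2 + 1)) dt.
Step 4. Evaluate the standard form [assuming t > 2]: now -5*log(t - 2) + 2*log(t + 2) + ∫(-3*t*exp(2*t)) dt + ∫((27 - 3*t)/(t**3 + 2*t**2 - 13*t + 10)) dt + ∫(5/(t + 5)) dt + ∫(-4/(t**2 + 1)) dt.
Step 5. Evaluate the standard form [assuming t > -5]: now -5*log(t - 2) + 2*log(t + 2) + 5*log(t + 5) + ∫(-3*t*exp(2*t)) dt + ∫((27 - 3*t)/(t**3 + 2*t**2 - 13*t + 10)) dt + ∫(-4/(t**2 + 1)) dt.
Step 6. Evaluate the standard form: now -5*log(t - 2) + 2*log(t + 2) + 5*log(t + 5) - 4*atan(t) + ∫(-3*t*exp(2*t)) dt + ∫((27 - 3*t)/(t**3 + 2*t**2 - 13*t + 10)) dt.
Step 7. Integrate ∫(-3*t*exp(2*t)) dt by parts with u = t, dv = (-3*exp(2*t)) dt, so v = -3*exp(2*t)/2: now -3*t*exp(2*t)/2 - 5*log(t - 2) + 2*log(t + 2) + 5*log(t + 5) - 4*atan(t) + ∫((27 - 3*t)/(t**3 + 2*t**2 - 13*t + 10)) dt + ∫(3*exp(2*t)/2) dt.
Step 8. Evaluate the standard form: now -3*t*exp(2*t)/2 + 3*exp(2*t)/4 - 5*log(t - 2) + 2*log(t + 2) + 5*log(t + 5) - 4*atan(t) + ∫((27 - 3*t)/(t**3 + 2*t**2 - 13*t + 10)) dt.
Step 9. Decompose ∫((27 - 3*t)/(t**3 + 2*t**2 - 13*t + 10)) dt by partial fractions, (27 - 3*t)/(t**3 + 2*t**2 - 13*t + 10) = 1/(t + 5) - 4/(t - 1) + 3/(t - 2): now -3*t*exp(2*t)/2 + 3*exp(2*t)/4 - 5*log(t - 2) + 2*log(t + 2) + 5*log(t + 5) - 4*atan(t) + ∫(3/(t - 2)) dt + ∫(-4/(t - 1)) dt + ∫(1/(t + 5)) dt.
Step 10. Evaluate the standard form [assuming t > 1]: now -3*t*exp(2*t)/2 + 3*exp(2*t)/4 - 5*log(t - 2) - 4*log(t - 1) + 2*log(t + 2) + 5*log(t + 5) - 4*atan(t) + ∫(3/(t - 2)) dt + ∫(1/(t + 5)) dt.
Step 11. Evaluate the standard form [assuming t > 2]: now -3*t*exp(2*t)/2 + 3*exp(2*t)/4 - 2*log(t - 2) - 4*log(t - 1) + 2*log(t + 2) + 5*log(t + 5) - 4*atan(t) + ∫(1/(t + 5)) dt.
Step 12. Evaluate the standard form [assuming t > -5]: now -3*t*exp(2*t)/2 + 3*exp(2*t)/4 - 2*log(t - 2) - 4*log(t - 1) + 2*log(t + 2) + 6*log(t + 5) - 4*atan(t).
Answer: -3*t*exp(2*t)/2 + 3*exp(2*t)/4 - 2*log(t - 2) - 4*log(t - 1) + 2*log(t + 2) + 6*log(t + 5) - 4*atan(t).


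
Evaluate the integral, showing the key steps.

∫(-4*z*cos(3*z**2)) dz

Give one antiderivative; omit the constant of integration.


Step 1. Substitute u = z**2, turning ∫(-4*z*cos(3*z**2)) dz into ∫(-2*cos(3*u)) du: now ∫(-2*cos(3*u)) du.
Step 2. Evaluate the standard form: now -2*sin(3*u)/3.
Step 3. Substitute back u = z**2: now -2*sin(3*z**2)/3.
Answer: -2*sin(3*z**2)/3.


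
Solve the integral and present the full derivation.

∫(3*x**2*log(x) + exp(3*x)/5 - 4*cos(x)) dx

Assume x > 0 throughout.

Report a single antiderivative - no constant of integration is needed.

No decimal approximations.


Step 1. Rewrite: now ∫(3*x**2*log(x)) dx + ∫(exp(3*x)/5) dx + ∫(-4*cos(x)) dx.
Step 2. Evaluate the standard form: now -4*sin(x) + ∫(3*x**2*log(x)) dx + ∫(exp(3*x)/5) dx.
Step 3. Evaluate the standard form: now exp(3*x)/15 - 4*sin(x) + ∫(3*x**2*log(x)) dx.
Step 4. Integrate ∫(3*x**2*log(x)) dx by parts with u = log(x), dv = (3*x**2) dx, so v = x**3 [assuming x > 0]: now x**3*log(x) + exp(3*x)/15 - 4*sin(x) + ∫(-x**2) dx.
Step 5. Evaluate the standard form: now x**3*log(x) - x**3/3 + exp(3*x)/15 - 4*sin(x).
Answer: x**3*log(x) - x**3/3 + exp(3*x)/15 - 4*sin(x).


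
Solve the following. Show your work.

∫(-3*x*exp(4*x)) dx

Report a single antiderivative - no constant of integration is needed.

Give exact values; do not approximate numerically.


Step 1. Integrate ∫(-3*x*exp(4*x)) dx by parts with u = x, dv = (-3*exp(4*x)) dx, so v = -3*exp(4*x)/4: now -3*x*exp(4*x)/4 + ∫(3*exp(4*x)/4) dx.
Step 2. Evaluate the standard form: now -3*x*exp(4*x)/4 + 3*exp(4*x)/16.
Answer: -3*x*exp(4*x)/4 + 3*exp(4*x)/16.


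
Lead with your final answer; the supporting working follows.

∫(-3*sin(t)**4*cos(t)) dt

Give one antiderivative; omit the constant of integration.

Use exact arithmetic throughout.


The answer is -3*sin(t)**5/5.
Step 1. Substitute u = sin(t), turning ∫(-3*sin(t)**4*cos(t)) dt into ∫(-3*u**4) du: now ∫(-3*u**4) du.
Step 2. Evaluate the standard form: now -3*u**5/5.
Step 3. Substitute back u = sin(t): now -3*sin(t)**5/5.
Answer: -3*sin(t)**5/5.


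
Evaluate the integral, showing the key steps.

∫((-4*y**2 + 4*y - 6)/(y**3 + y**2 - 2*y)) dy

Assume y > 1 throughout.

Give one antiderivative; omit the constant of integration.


Step 1. Decompose ∫((-4*y**2 + 4*y - 6)/(y**3 + y**2 - 2*y)) dy by partial fractions, (-4*y**2 + 4*y - 6)/(y**3 + y**2 - 2*y) = -5/(y + 2) - 2/(y - 1) + 3/y: now ∫(3/y) dy + ∫(-2/(y - 1)) dy + ∫(-5/(y + 2)) dy.
Step 2. Evaluate the standard form [assuming y > 1]: now -2*log(y - 1) + ∫(3/y) dy + ∫(-5/(y + 2)) dy.
Step 3. Evaluate the standard form [assuming y > -2]: now -2*log(y - 1) - 5*log(y + 2) + ∫(3/y) dy.
Step 4. Evaluate the standard form [assuming y > 0]: now 3*log(y) - 2*log(y - 1) - 5*log(y + 2).
Answer: 3*log(y) - 2*log(y - 1) - 5*log(y + 2).


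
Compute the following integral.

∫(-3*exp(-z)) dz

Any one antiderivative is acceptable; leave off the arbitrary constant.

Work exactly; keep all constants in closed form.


Answer: 3*exp(-z).


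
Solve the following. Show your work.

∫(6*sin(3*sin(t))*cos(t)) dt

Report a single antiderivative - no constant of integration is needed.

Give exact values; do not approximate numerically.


Step 1. Substitute u = sin(t), turning ∫(6*sin(3*sin(t))*cos(t)) dt into ∫(6*sin(3*u)) du: now ∫(6*sin(3*u)) du.
Step 2. Evaluate the standard form: now -2*cos(3*u).
Step 3. Substitute back u = sin(t): now -2*cos(3*sin(t)).
Answer: -2*cos(3*sin(t)).


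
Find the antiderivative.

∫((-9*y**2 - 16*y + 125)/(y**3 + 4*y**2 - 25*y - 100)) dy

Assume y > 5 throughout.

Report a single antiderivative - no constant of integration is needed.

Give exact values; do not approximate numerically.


Answer: -2*log(y - 5) - 5*log(y + 4) - 2*log(y + 5).
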